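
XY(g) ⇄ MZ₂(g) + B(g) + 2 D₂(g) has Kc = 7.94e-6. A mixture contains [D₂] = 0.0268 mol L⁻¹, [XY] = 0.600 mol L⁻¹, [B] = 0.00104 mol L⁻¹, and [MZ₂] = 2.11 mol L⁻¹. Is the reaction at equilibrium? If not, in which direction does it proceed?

Qc = [MZ₂]·[B]·[D₂]² / [XY] = (2.11)·(0.00104)·(0.0268)² / (0.600) = 2.63e-6
Qc = 2.63e-6 < Kc = 7.94e-6, so the forward reaction proceeds.

toward products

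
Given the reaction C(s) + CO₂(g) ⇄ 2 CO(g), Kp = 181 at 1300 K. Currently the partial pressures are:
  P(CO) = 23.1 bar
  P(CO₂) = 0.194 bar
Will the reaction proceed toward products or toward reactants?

(C is a pure solid — omitted from Qp.)
Qp = P(CO)² / P(CO₂) = (23.1)² / (0.194) = 2750
Qp = 2750 > Kp = 181, so the reverse reaction proceeds.

in the reverse direction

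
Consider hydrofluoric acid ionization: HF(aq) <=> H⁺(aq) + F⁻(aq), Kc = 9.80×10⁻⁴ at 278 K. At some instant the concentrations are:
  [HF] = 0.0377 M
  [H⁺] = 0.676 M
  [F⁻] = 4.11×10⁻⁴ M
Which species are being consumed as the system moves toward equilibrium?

Qc = [H⁺]·[F⁻] / [HF] = (0.676)·(4.11×10⁻⁴) / (0.0377) = 0.00737
Qc = 0.00737 > Kc = 9.80×10⁻⁴: net reverse reaction.

H⁺, F⁻ (products)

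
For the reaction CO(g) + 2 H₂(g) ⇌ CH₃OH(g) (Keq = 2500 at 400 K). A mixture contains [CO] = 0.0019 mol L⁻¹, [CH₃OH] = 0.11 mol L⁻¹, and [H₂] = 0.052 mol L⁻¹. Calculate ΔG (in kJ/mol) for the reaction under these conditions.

Q = [CH₃OH] / ([CO]·[H₂]²) = (0.11) / ((0.0019)·(0.052)²) = 21400
ΔG = RT ln(Q/Keq) = (8.314 J mol⁻¹ K⁻¹)(400 K) × ln(21400/2500)
   = (3.326 kJ/mol)(2.147) = 7.14 kJ/mol
ΔG > 0, so the forward reaction is non-spontaneous (proceeds in reverse).

ΔG = 7.14 kJ/mol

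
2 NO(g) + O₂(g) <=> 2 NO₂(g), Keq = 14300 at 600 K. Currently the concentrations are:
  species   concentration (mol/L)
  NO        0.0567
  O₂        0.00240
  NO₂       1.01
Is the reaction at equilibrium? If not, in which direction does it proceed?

reverse (toward reactants)

Q = [NO₂]² / ([NO]²·[O₂]) = (1.01)² / ((0.0567)²·(0.00240)) = 1.32e5
Q = 1.32e5 > Keq = 14300, so the reverse reaction proceeds.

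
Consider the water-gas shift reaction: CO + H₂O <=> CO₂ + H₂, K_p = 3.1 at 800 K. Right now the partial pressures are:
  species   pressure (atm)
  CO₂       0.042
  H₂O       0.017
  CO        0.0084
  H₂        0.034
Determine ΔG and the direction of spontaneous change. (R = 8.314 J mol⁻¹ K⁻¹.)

Q_p = P(CO₂)·P(H₂) / (P(CO)·P(H₂O)) = (0.042)·(0.034) / ((0.0084)·(0.017)) = 10.0
ΔG = RT ln(Q_p/K_p) = (8.314 J mol⁻¹ K⁻¹)(800 K) × ln(10.0/3.1)
   = (6.651 kJ/mol)(1.171) = 7.79 kJ/mol
ΔG > 0, so the forward reaction is non-spontaneous (proceeds in reverse).

ΔG = 7.79 kJ/mol; the forward reaction is non-spontaneous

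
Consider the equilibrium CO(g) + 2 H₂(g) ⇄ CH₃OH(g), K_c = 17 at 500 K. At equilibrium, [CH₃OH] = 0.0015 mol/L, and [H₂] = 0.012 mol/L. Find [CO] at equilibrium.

[CO] = 0.61 mol/L

At equilibrium, K_c = [CH₃OH] / ([CO]·[H₂]²) = 17.
(0.0015) / (([CO])·(0.012)²) = 17
[CO] = 0.613 = 0.61 mol/L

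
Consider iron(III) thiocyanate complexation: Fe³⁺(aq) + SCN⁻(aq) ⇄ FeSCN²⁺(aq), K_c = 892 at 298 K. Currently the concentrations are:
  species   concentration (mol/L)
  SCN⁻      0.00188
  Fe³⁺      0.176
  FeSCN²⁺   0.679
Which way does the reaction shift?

to the left

Q_c = [FeSCN²⁺] / ([Fe³⁺]·[SCN⁻]) = (0.679) / ((0.176)·(0.00188)) = 2050
Q_c = 2050 > K_c = 892, so the reverse reaction proceeds.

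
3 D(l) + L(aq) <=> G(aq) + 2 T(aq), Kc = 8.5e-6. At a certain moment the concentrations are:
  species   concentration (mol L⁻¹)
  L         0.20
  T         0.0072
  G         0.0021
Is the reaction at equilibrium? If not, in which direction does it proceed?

toward products

(D is a pure liquid — omitted from Qc.)
Qc = [G]·[T]² / [L] = (0.0021)·(0.0072)² / (0.20) = 5.4e-7
Qc = 5.4e-7 < Kc = 8.5e-6, so the forward reaction proceeds.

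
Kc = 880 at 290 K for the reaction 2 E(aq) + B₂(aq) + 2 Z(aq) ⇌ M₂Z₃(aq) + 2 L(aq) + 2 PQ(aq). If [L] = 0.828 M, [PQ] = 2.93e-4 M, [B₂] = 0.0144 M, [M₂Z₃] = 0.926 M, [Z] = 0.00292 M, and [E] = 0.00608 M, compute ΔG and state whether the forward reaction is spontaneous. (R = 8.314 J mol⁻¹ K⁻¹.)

ΔG = 6.30 kJ/mol; the forward reaction is non-spontaneous

Qc = [M₂Z₃]·[L]²·[PQ]² / ([E]²·[B₂]·[Z]²) = (0.926)·(0.828)²·(2.93e-4)² / ((0.00608)²·(0.0144)·(0.00292)²) = 12000
ΔG = RT ln(Qc/Kc) = (8.314 J mol⁻¹ K⁻¹)(290 K) × ln(12000/880)
   = (2.411 kJ/mol)(2.613) = 6.30 kJ/mol
ΔG > 0, so the forward reaction is non-spontaneous (proceeds in reverse).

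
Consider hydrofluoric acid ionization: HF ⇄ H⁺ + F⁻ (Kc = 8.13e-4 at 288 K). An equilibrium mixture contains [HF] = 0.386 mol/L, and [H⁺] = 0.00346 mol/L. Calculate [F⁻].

[F⁻] = 0.0907 mol/L

At equilibrium, Kc = [H⁺]·[F⁻] / [HF] = 8.13e-4.
(0.00346)·([F⁻]) / (0.386) = 8.13e-4
[F⁻] = 0.0907 mol/L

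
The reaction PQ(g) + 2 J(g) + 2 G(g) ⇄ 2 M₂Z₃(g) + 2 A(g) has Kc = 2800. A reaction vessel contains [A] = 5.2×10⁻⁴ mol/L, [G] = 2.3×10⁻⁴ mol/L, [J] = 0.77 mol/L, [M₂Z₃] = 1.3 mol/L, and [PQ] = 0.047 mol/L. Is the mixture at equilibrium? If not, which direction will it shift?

no; Q < K, reaction proceeds forward

Qc = [M₂Z₃]²·[A]² / ([PQ]·[J]²·[G]²) = (1.3)²·(5.2×10⁻⁴)² / ((0.047)·(0.77)²·(2.3×10⁻⁴)²) = 310
Qc = 310 < Kc = 2800: net forward reaction.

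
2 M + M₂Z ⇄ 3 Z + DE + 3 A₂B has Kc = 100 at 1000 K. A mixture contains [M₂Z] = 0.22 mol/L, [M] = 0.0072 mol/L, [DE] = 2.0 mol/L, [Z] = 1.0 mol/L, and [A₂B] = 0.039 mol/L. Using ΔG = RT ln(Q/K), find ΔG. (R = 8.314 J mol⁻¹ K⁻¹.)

Qc = [Z]³·[DE]·[A₂B]³ / ([M]²·[M₂Z]) = (1.0)³·(2.0)·(0.039)³ / ((0.0072)²·(0.22)) = 10.4
ΔG = RT ln(Qc/Kc) = (8.314 J mol⁻¹ K⁻¹)(1000 K) × ln(10.4/100)
   = (8.314 kJ/mol)(-2.263) = -18.8 kJ/mol
ΔG < 0, so the forward reaction is spontaneous (proceeds forward).

ΔG = -18.8 kJ/mol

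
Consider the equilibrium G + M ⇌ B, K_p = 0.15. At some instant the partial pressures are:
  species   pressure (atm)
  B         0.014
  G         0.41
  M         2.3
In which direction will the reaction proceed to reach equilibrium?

to the right

Q_p = P(B) / (P(G)·P(M)) = (0.014) / ((0.41)·(2.3)) = 0.015
Q_p = 0.015 < K_p = 0.15, so the forward reaction proceeds.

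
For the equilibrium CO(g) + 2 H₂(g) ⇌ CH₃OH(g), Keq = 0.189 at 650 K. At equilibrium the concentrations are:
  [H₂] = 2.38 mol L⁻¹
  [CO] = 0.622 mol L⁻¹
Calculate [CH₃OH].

[CH₃OH] = 0.666 mol L⁻¹

At equilibrium, Keq = [CH₃OH] / ([CO]·[H₂]²) = 0.189.
([CH₃OH]) / ((0.622)·(2.38)²) = 0.189
[CH₃OH] = 0.666 mol L⁻¹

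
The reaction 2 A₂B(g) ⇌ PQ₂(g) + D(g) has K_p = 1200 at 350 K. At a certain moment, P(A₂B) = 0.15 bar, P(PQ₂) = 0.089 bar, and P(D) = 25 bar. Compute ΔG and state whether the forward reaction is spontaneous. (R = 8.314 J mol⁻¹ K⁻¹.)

Q_p = P(PQ₂)·P(D) / P(A₂B)² = (0.089)·(25) / (0.15)² = 98.9
ΔG = RT ln(Q_p/K_p) = (8.314 J mol⁻¹ K⁻¹)(350 K) × ln(98.9/1200)
   = (2.910 kJ/mol)(-2.496) = -7.26 kJ/mol
ΔG < 0, so the forward reaction is spontaneous (proceeds forward).

ΔG = -7.26 kJ/mol; the forward reaction is spontaneous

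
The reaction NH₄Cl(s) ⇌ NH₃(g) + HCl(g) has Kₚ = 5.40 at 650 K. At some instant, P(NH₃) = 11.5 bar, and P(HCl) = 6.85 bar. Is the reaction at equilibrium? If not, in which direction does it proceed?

(NH₄Cl is a pure solid — omitted from Qₚ.)
Qₚ = P(NH₃)·P(HCl) = (11.5)·(6.85) = 78.8
Qₚ = 78.8 > Kₚ = 5.40, so the reverse reaction proceeds.

toward reactants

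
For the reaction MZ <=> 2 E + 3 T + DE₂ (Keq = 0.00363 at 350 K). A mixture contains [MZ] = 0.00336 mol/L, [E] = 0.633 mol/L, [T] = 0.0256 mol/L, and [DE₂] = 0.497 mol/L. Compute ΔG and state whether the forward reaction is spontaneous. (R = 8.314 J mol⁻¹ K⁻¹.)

ΔG = -3.77 kJ/mol; the forward reaction is spontaneous

Q = [E]²·[T]³·[DE₂] / [MZ] = (0.633)²·(0.0256)³·(0.497) / (0.00336) = 9.94e-4
ΔG = RT ln(Q/Keq) = (8.314 J mol⁻¹ K⁻¹)(350 K) × ln(9.94e-4/0.00363)
   = (2.910 kJ/mol)(-1.295) = -3.77 kJ/mol
ΔG < 0, so the forward reaction is spontaneous (proceeds forward).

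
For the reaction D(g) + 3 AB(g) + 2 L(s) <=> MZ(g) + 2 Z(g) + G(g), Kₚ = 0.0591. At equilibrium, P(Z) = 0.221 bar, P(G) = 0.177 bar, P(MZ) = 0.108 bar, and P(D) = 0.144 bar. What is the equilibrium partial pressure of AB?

P(AB) = 0.479 bar

(L is a pure solid — omitted from Kₚ.)
At equilibrium, Kₚ = P(MZ)·P(Z)²·P(G) / (P(D)·P(AB)³) = 0.0591.
(0.108)·(0.221)²·(0.177) / ((0.144)·(P(AB))³) = 0.0591
P(AB)³ = 0.110 ⇒ P(AB) = 0.479 bar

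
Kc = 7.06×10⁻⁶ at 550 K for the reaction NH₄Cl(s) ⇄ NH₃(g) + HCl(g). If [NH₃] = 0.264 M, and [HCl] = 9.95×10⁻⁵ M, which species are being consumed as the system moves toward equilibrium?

(NH₄Cl is a pure solid — omitted from Qc.)
Qc = [NH₃]·[HCl] = (0.264)·(9.95×10⁻⁵) = 2.63×10⁻⁵
Qc = 2.63×10⁻⁵ > Kc = 7.06×10⁻⁶: net reverse reaction.

NH₃, HCl (products)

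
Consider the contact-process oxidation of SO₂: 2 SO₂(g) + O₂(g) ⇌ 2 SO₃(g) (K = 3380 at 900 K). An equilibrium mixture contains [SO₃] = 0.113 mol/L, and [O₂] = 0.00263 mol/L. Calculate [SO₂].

[SO₂] = 0.0379 mol/L

At equilibrium, K = [SO₃]² / ([SO₂]²·[O₂]) = 3380.
(0.113)² / (([SO₂])²·(0.00263)) = 3380
[SO₂]² = 0.00144 ⇒ [SO₂] = 0.0379 mol/L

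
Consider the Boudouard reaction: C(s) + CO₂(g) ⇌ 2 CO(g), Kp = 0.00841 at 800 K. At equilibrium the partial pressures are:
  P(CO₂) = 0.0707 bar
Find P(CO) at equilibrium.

(C is a pure solid — omitted from Kp.)
At equilibrium, Kp = P(CO)² / P(CO₂) = 0.00841.
(P(CO))² / (0.0707) = 0.00841
P(CO)² = 5.95×10⁻⁴ ⇒ P(CO) = 0.0244 bar

P(CO) = 0.0244 bar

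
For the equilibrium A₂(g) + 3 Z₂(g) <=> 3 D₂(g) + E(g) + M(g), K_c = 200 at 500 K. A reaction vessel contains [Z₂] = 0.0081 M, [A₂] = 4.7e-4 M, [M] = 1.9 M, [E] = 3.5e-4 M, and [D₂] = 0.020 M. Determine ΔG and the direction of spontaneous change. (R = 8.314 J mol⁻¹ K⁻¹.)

Q_c = [D₂]³·[E]·[M] / ([A₂]·[Z₂]³) = (0.020)³·(3.5e-4)·(1.9) / ((4.7e-4)·(0.0081)³) = 21.3
ΔG = RT ln(Q_c/K_c) = (8.314 J mol⁻¹ K⁻¹)(500 K) × ln(21.3/200)
   = (4.157 kJ/mol)(-2.240) = -9.31 kJ/mol
ΔG < 0, so the forward reaction is spontaneous (proceeds forward).

ΔG = -9.31 kJ/mol; the forward reaction is spontaneous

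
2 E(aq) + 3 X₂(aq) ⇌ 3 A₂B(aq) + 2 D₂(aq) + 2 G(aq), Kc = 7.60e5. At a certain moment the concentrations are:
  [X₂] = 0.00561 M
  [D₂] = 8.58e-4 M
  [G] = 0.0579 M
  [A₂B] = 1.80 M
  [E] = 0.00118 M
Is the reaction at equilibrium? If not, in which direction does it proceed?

in the forward direction

Qc = [A₂B]³·[D₂]²·[G]² / ([E]²·[X₂]³) = (1.80)³·(8.58e-4)²·(0.0579)² / ((0.00118)²·(0.00561)³) = 58500
Qc = 58500 < Kc = 7.60e5, so the forward reaction proceeds.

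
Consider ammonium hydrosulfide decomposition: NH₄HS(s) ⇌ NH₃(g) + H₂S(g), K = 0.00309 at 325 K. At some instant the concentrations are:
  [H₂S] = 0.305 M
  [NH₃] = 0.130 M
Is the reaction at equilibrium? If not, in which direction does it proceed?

(NH₄HS is a pure solid — omitted from Q.)
Q = [NH₃]·[H₂S] = (0.130)·(0.305) = 0.0396
Q = 0.0396 > K = 0.00309, so the reverse reaction proceeds.

toward reactants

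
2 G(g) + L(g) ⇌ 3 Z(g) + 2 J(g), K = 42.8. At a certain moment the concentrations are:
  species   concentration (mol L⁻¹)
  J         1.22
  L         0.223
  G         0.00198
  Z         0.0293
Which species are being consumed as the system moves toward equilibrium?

none (at equilibrium)

Q = [Z]³·[J]² / ([G]²·[L]) = (0.0293)³·(1.22)² / ((0.00198)²·(0.223)) = 42.8
Q = 42.8 = K; the system is at equilibrium.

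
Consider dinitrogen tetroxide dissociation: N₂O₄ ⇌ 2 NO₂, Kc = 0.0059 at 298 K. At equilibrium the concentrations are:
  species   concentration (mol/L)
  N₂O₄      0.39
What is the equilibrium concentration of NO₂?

[NO₂] = 0.048 mol/L

At equilibrium, Kc = [NO₂]² / [N₂O₄] = 0.0059.
([NO₂])² / (0.39) = 0.0059
[NO₂]² = 0.00230 ⇒ [NO₂] = 0.048 mol/L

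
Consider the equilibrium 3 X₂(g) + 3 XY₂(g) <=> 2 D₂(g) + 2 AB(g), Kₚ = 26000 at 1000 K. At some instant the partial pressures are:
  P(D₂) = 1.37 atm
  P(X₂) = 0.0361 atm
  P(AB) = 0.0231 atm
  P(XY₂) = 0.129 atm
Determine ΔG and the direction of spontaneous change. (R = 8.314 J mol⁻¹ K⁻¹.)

Qₚ = P(D₂)²·P(AB)² / (P(X₂)³·P(XY₂)³) = (1.37)²·(0.0231)² / ((0.0361)³·(0.129)³) = 9920
ΔG = RT ln(Qₚ/Kₚ) = (8.314 J mol⁻¹ K⁻¹)(1000 K) × ln(9920/26000)
   = (8.314 kJ/mol)(-0.9635) = -8.01 kJ/mol
ΔG < 0, so the forward reaction is spontaneous (proceeds forward).

ΔG = -8.01 kJ/mol; the forward reaction is spontaneous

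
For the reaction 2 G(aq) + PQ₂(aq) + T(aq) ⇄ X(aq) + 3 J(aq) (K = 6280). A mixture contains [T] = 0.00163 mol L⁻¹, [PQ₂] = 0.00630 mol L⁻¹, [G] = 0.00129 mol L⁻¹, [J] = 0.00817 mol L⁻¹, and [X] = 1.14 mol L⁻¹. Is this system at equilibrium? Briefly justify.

Q = [X]·[J]³ / ([G]²·[PQ₂]·[T]) = (1.14)·(0.00817)³ / ((0.00129)²·(0.00630)·(0.00163)) = 36400
Q = 36400 > K = 6280: net reverse reaction.

no; Q > K, reaction proceeds in reverse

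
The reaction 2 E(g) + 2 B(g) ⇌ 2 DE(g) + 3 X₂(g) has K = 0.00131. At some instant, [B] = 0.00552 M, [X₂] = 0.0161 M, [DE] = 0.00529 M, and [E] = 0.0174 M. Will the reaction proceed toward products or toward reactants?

in the reverse direction

Q = [DE]²·[X₂]³ / ([E]²·[B]²) = (0.00529)²·(0.0161)³ / ((0.0174)²·(0.00552)²) = 0.0127
Q = 0.0127 > K = 0.00131, so the reverse reaction proceeds.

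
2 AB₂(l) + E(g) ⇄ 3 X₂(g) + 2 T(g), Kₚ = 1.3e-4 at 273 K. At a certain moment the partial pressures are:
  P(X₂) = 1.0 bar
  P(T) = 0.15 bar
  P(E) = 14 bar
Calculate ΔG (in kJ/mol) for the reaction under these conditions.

ΔG = 5.71 kJ/mol

(AB₂ is a pure liquid — omitted from Qₚ.)
Qₚ = P(X₂)³·P(T)² / P(E) = (1.0)³·(0.15)² / (14) = 0.00161
ΔG = RT ln(Qₚ/Kₚ) = (8.314 J mol⁻¹ K⁻¹)(273 K) × ln(0.00161/1.3e-4)
   = (2.270 kJ/mol)(2.516) = 5.71 kJ/mol
ΔG > 0, so the forward reaction is non-spontaneous (proceeds in reverse).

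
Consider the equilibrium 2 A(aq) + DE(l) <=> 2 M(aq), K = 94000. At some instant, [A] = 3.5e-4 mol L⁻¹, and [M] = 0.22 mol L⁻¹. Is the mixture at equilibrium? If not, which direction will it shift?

no; Q > K, reaction proceeds in reverse

(DE is a pure liquid — omitted from Q.)
Q = [M]² / [A]² = (0.22)² / (3.5e-4)² = 4.0e5
Q = 4.0e5 > K = 94000: net reverse reaction.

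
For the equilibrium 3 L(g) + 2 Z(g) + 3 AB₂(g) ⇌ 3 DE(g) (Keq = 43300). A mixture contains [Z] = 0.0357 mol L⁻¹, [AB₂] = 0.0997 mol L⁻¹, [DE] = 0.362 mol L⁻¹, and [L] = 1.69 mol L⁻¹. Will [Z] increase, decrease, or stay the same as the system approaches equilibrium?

decrease

Q = [DE]³ / ([L]³·[Z]²·[AB₂]³) = (0.362)³ / ((1.69)³·(0.0357)²·(0.0997)³) = 7780
Q = 7780 < Keq = 43300: net forward reaction.
Z is a reactant, so it decreases.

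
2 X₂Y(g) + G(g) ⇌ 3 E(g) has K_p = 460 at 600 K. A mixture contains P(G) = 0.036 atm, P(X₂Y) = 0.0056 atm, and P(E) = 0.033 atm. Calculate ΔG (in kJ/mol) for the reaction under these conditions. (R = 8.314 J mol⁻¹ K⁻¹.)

ΔG = -13.3 kJ/mol

Q_p = P(E)³ / (P(X₂Y)²·P(G)) = (0.033)³ / ((0.0056)²·(0.036)) = 31.8
ΔG = RT ln(Q_p/K_p) = (8.314 J mol⁻¹ K⁻¹)(600 K) × ln(31.8/460)
   = (4.988 kJ/mol)(-2.672) = -13.3 kJ/mol
ΔG < 0, so the forward reaction is spontaneous (proceeds forward).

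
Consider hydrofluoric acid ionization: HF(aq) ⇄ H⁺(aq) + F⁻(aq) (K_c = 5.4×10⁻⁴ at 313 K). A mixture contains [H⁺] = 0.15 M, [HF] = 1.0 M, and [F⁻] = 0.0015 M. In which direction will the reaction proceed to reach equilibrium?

Q_c = [H⁺]·[F⁻] / [HF] = (0.15)·(0.0015) / (1.0) = 2.3×10⁻⁴
Q_c = 2.3×10⁻⁴ < K_c = 5.4×10⁻⁴, so the forward reaction proceeds.

in the forward direction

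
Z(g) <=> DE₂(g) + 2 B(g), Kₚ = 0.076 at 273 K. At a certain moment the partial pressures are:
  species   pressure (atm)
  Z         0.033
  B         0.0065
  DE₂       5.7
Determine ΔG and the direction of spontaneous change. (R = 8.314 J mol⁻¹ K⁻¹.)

ΔG = -5.32 kJ/mol; the forward reaction is spontaneous

Qₚ = P(DE₂)·P(B)² / P(Z) = (5.7)·(0.0065)² / (0.033) = 0.00730
ΔG = RT ln(Qₚ/Kₚ) = (8.314 J mol⁻¹ K⁻¹)(273 K) × ln(0.00730/0.076)
   = (2.270 kJ/mol)(-2.343) = -5.32 kJ/mol
ΔG < 0, so the forward reaction is spontaneous (proceeds forward).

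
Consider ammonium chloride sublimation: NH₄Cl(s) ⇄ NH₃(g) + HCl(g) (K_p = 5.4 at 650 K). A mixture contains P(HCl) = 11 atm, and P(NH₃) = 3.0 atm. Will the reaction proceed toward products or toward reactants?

(NH₄Cl is a pure solid — omitted from Q_p.)
Q_p = P(NH₃)·P(HCl) = (3.0)·(11) = 33
Q_p = 33 > K_p = 5.4, so the reverse reaction proceeds.

to the left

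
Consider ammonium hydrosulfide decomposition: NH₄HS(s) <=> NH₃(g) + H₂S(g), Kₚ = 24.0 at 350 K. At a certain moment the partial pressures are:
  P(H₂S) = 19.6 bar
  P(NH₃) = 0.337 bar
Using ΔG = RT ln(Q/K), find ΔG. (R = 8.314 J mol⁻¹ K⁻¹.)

ΔG = -3.75 kJ/mol

(NH₄HS is a pure solid — omitted from Qₚ.)
Qₚ = P(NH₃)·P(H₂S) = (0.337)·(19.6) = 6.61
ΔG = RT ln(Qₚ/Kₚ) = (8.314 J mol⁻¹ K⁻¹)(350 K) × ln(6.61/24.0)
   = (2.910 kJ/mol)(-1.289) = -3.75 kJ/mol
ΔG < 0, so the forward reaction is spontaneous (proceeds forward).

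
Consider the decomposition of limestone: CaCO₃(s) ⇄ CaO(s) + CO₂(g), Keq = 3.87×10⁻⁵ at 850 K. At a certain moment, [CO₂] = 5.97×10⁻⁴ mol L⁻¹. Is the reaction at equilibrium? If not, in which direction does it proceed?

reverse (toward reactants)

(CaCO₃, CaO are pure solids — omitted from Q.)
Q = [CO₂] = 5.97×10⁻⁴
Q = 5.97×10⁻⁴ > Keq = 3.87×10⁻⁵, so the reverse reaction proceeds.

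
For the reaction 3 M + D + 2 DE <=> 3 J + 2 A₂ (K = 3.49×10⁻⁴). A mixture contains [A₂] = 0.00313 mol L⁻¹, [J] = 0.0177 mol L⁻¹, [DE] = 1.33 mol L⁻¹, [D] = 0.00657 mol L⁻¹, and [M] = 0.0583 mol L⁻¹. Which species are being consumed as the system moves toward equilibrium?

Q = [J]³·[A₂]² / ([M]³·[D]·[DE]²) = (0.0177)³·(0.00313)² / ((0.0583)³·(0.00657)·(1.33)²) = 2.36×10⁻⁵
Q = 2.36×10⁻⁵ < K = 3.49×10⁻⁴: net forward reaction.

M, D, DE (reactants)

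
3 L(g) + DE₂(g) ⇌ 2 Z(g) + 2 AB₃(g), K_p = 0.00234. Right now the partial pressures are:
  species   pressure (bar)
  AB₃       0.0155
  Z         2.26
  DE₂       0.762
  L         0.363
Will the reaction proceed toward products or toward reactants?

Q_p = P(Z)²·P(AB₃)² / (P(L)³·P(DE₂)) = (2.26)²·(0.0155)² / ((0.363)³·(0.762)) = 0.0337
Q_p = 0.0337 > K_p = 0.00234, so the reverse reaction proceeds.

to the left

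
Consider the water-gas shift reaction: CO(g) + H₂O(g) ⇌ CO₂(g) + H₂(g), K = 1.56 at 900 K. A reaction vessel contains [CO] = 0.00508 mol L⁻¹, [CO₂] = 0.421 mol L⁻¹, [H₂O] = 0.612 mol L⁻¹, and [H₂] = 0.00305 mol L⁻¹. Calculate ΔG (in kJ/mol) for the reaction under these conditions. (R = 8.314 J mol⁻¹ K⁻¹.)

ΔG = -9.94 kJ/mol

Q = [CO₂]·[H₂] / ([CO]·[H₂O]) = (0.421)·(0.00305) / ((0.00508)·(0.612)) = 0.413
ΔG = RT ln(Q/K) = (8.314 J mol⁻¹ K⁻¹)(900 K) × ln(0.413/1.56)
   = (7.483 kJ/mol)(-1.329) = -9.94 kJ/mol
ΔG < 0, so the forward reaction is spontaneous (proceeds forward).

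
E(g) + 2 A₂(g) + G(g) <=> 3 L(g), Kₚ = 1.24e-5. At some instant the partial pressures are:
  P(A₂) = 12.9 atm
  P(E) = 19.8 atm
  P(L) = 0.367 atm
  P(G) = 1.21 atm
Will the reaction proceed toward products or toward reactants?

no net change (already at equilibrium)

Qₚ = P(L)³ / (P(E)·P(A₂)²·P(G)) = (0.367)³ / ((19.8)·(12.9)²·(1.21)) = 1.24e-5
Qₚ = 1.24e-5 = Kₚ, so the system is already at equilibrium.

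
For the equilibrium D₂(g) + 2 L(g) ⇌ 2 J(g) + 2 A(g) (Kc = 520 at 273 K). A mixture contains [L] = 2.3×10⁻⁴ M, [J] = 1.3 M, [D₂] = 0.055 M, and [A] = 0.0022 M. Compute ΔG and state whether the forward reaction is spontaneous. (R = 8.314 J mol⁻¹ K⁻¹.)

ΔG = 3.83 kJ/mol; the forward reaction is non-spontaneous

Qc = [J]²·[A]² / ([D₂]·[L]²) = (1.3)²·(0.0022)² / ((0.055)·(2.3×10⁻⁴)²) = 2810
ΔG = RT ln(Qc/Kc) = (8.314 J mol⁻¹ K⁻¹)(273 K) × ln(2810/520)
   = (2.270 kJ/mol)(1.687) = 3.83 kJ/mol
ΔG > 0, so the forward reaction is non-spontaneous (proceeds in reverse).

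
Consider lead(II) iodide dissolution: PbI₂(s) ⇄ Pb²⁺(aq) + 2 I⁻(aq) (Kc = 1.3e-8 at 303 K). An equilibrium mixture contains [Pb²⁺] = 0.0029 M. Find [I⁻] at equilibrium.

[I⁻] = 0.0021 M

(PbI₂ is a pure solid — omitted from Kc.)
At equilibrium, Kc = [Pb²⁺]·[I⁻]² = 1.3e-8.
(0.0029)·([I⁻])² = 1.3e-8
[I⁻]² = 4.48e-6 ⇒ [I⁻] = 0.0021 M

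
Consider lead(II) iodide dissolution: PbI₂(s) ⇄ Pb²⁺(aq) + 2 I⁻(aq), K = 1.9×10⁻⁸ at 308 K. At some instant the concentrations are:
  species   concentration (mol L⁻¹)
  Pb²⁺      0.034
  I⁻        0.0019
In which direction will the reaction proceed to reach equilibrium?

(PbI₂ is a pure solid — omitted from Q.)
Q = [Pb²⁺]·[I⁻]² = (0.034)·(0.0019)² = 1.2×10⁻⁷
Q = 1.2×10⁻⁷ > K = 1.9×10⁻⁸, so the reverse reaction proceeds.

to the left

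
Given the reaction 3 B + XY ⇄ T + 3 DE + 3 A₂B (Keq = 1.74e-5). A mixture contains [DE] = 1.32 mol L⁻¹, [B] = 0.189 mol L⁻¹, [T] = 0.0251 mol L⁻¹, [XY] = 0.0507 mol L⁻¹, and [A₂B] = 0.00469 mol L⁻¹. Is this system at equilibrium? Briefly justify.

yes, at equilibrium

Q = [T]·[DE]³·[A₂B]³ / ([B]³·[XY]) = (0.0251)·(1.32)³·(0.00469)³ / ((0.189)³·(0.0507)) = 1.74e-5
Q = 1.74e-5 = Keq; the system is at equilibrium.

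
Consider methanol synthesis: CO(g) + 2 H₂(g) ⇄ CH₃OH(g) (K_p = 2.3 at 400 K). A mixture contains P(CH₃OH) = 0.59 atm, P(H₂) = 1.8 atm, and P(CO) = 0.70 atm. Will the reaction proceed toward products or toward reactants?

in the forward direction

Q_p = P(CH₃OH) / (P(CO)·P(H₂)²) = (0.59) / ((0.70)·(1.8)²) = 0.26
Q_p = 0.26 < K_p = 2.3, so the forward reaction proceeds.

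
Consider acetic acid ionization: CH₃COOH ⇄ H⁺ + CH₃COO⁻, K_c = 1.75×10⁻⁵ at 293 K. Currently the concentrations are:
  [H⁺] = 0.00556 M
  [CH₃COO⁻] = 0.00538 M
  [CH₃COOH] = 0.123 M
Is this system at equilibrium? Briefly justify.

Q_c = [H⁺]·[CH₃COO⁻] / [CH₃COOH] = (0.00556)·(0.00538) / (0.123) = 2.43×10⁻⁴
Q_c = 2.43×10⁻⁴ > K_c = 1.75×10⁻⁵: net reverse reaction.

no; Q > K, reaction proceeds in reverse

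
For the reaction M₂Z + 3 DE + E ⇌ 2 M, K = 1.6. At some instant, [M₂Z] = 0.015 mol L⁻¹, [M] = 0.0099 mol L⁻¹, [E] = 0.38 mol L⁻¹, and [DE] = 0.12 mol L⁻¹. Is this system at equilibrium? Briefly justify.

Q = [M]² / ([M₂Z]·[DE]³·[E]) = (0.0099)² / ((0.015)·(0.12)³·(0.38)) = 10
Q = 10 > K = 1.6: net reverse reaction.

no; Q > K, reaction proceeds in reverse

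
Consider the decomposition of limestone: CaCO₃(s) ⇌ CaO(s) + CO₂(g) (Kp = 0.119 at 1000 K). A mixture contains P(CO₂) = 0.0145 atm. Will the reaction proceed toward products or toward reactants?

in the forward direction

(CaCO₃, CaO are pure solids — omitted from Qp.)
Qp = P(CO₂) = 0.0145
Qp = 0.0145 < Kp = 0.119, so the forward reaction proceeds.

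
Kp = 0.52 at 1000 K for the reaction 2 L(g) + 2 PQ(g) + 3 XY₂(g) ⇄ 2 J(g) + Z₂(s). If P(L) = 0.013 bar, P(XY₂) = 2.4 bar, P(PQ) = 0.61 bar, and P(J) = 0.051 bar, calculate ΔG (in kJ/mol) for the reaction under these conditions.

ΔG = 14.5 kJ/mol

(Z₂ is a pure solid — omitted from Qp.)
Qp = P(J)² / (P(L)²·P(PQ)²·P(XY₂)³) = (0.051)² / ((0.013)²·(0.61)²·(2.4)³) = 2.99
ΔG = RT ln(Qp/Kp) = (8.314 J mol⁻¹ K⁻¹)(1000 K) × ln(2.99/0.52)
   = (8.314 kJ/mol)(1.749) = 14.5 kJ/mol
ΔG > 0, so the forward reaction is non-spontaneous (proceeds in reverse).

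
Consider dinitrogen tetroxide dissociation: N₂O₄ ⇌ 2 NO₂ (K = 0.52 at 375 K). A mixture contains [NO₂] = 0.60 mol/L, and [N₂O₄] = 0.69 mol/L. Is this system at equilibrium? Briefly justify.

yes, at equilibrium

Q = [NO₂]² / [N₂O₄] = (0.60)² / (0.69) = 0.52
Q = 0.52 = K; the system is at equilibrium.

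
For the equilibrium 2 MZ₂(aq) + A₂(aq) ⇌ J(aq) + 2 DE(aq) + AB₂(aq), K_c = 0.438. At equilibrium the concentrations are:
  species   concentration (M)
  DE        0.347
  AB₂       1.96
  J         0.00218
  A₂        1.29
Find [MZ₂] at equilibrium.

At equilibrium, K_c = [J]·[DE]²·[AB₂] / ([MZ₂]²·[A₂]) = 0.438.
(0.00218)·(0.347)²·(1.96) / (([MZ₂])²·(1.29)) = 0.438
[MZ₂]² = 9.11×10⁻⁴ ⇒ [MZ₂] = 0.0302 M

[MZ₂] = 0.0302 M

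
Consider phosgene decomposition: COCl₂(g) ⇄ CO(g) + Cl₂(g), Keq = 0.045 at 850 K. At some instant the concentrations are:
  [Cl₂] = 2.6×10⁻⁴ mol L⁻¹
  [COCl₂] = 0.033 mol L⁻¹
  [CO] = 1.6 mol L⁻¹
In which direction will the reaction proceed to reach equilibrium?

to the right

Q = [CO]·[Cl₂] / [COCl₂] = (1.6)·(2.6×10⁻⁴) / (0.033) = 0.013
Q = 0.013 < Keq = 0.045, so the forward reaction proceeds.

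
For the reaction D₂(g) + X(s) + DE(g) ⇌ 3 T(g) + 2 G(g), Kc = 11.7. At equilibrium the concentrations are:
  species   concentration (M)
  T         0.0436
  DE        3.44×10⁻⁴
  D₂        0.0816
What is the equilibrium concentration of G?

[G] = 1.99 M

(X is a pure solid — omitted from Kc.)
At equilibrium, Kc = [T]³·[G]² / ([D₂]·[DE]) = 11.7.
(0.0436)³·([G])² / ((0.0816)·(3.44×10⁻⁴)) = 11.7
[G]² = 3.96 ⇒ [G] = 1.99 M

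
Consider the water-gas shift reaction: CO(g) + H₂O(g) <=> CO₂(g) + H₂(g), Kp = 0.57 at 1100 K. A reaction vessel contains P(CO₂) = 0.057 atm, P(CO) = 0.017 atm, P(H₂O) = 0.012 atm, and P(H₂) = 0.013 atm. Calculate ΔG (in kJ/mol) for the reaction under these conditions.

Qp = P(CO₂)·P(H₂) / (P(CO)·P(H₂O)) = (0.057)·(0.013) / ((0.017)·(0.012)) = 3.63
ΔG = RT ln(Qp/Kp) = (8.314 J mol⁻¹ K⁻¹)(1100 K) × ln(3.63/0.57)
   = (9.145 kJ/mol)(1.851) = 16.9 kJ/mol
ΔG > 0, so the forward reaction is non-spontaneous (proceeds in reverse).

ΔG = 16.9 kJ/mol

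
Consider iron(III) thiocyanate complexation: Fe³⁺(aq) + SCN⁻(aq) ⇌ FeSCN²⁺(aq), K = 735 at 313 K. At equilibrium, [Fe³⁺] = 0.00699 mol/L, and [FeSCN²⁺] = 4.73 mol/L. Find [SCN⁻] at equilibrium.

At equilibrium, K = [FeSCN²⁺] / ([Fe³⁺]·[SCN⁻]) = 735.
(4.73) / ((0.00699)·([SCN⁻])) = 735
[SCN⁻] = 0.921 mol/L

[SCN⁻] = 0.921 mol/L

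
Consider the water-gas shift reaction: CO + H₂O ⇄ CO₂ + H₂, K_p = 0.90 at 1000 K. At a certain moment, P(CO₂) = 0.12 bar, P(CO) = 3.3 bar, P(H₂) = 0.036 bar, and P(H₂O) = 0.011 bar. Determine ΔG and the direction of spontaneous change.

Q_p = P(CO₂)·P(H₂) / (P(CO)·P(H₂O)) = (0.12)·(0.036) / ((3.3)·(0.011)) = 0.119
ΔG = RT ln(Q_p/K_p) = (8.314 J mol⁻¹ K⁻¹)(1000 K) × ln(0.119/0.90)
   = (8.314 kJ/mol)(-2.023) = -16.8 kJ/mol
ΔG < 0, so the forward reaction is spontaneous (proceeds forward).

ΔG = -16.8 kJ/mol; the forward reaction is spontaneous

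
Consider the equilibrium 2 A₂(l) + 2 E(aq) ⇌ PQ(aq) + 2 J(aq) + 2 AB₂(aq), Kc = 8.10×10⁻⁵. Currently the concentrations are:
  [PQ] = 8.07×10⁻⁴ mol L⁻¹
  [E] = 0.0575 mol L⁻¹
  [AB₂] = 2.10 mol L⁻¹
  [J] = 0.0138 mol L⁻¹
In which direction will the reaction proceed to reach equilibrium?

(A₂ is a pure liquid — omitted from Qc.)
Qc = [PQ]·[J]²·[AB₂]² / [E]² = (8.07×10⁻⁴)·(0.0138)²·(2.10)² / (0.0575)² = 2.05×10⁻⁴
Qc = 2.05×10⁻⁴ > Kc = 8.10×10⁻⁵, so the reverse reaction proceeds.

reverse (toward reactants)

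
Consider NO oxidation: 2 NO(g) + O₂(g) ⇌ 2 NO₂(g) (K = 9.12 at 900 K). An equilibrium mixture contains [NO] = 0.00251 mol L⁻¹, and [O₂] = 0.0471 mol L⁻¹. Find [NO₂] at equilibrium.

[NO₂] = 0.00165 mol L⁻¹

At equilibrium, K = [NO₂]² / ([NO]²·[O₂]) = 9.12.
([NO₂])² / ((0.00251)²·(0.0471)) = 9.12
[NO₂]² = 2.71×10⁻⁶ ⇒ [NO₂] = 0.00165 mol L⁻¹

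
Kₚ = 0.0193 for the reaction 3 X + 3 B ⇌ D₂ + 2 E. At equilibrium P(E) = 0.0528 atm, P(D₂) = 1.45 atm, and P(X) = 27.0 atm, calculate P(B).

P(B) = 0.0220 atm

At equilibrium, Kₚ = P(D₂)·P(E)² / (P(X)³·P(B)³) = 0.0193.
(1.45)·(0.0528)² / ((27.0)³·(P(B))³) = 0.0193
P(B)³ = 1.06×10⁻⁵ ⇒ P(B) = 0.0220 atm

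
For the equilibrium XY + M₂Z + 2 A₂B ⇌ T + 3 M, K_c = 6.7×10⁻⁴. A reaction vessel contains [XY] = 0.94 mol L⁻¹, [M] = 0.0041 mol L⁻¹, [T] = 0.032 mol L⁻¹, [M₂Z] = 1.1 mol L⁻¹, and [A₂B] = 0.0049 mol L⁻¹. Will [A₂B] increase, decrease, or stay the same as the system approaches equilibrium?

decrease

Q_c = [T]·[M]³ / ([XY]·[M₂Z]·[A₂B]²) = (0.032)·(0.0041)³ / ((0.94)·(1.1)·(0.0049)²) = 8.9×10⁻⁵
Q_c = 8.9×10⁻⁵ < K_c = 6.7×10⁻⁴: net forward reaction.
A₂B is a reactant, so it decreases.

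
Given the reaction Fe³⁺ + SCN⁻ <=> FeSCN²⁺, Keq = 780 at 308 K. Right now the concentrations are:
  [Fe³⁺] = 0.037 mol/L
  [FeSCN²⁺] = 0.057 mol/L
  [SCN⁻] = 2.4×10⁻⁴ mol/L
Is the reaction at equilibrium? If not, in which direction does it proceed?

Q = [FeSCN²⁺] / ([Fe³⁺]·[SCN⁻]) = (0.057) / ((0.037)·(2.4×10⁻⁴)) = 6400
Q = 6400 > Keq = 780, so the reverse reaction proceeds.

reverse (toward reactants)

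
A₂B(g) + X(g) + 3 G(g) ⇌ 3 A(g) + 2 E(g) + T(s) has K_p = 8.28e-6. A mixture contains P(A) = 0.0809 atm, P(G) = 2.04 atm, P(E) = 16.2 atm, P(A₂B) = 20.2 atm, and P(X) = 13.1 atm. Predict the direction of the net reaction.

(T is a pure solid — omitted from Q_p.)
Q_p = P(A)³·P(E)² / (P(A₂B)·P(X)·P(G)³) = (0.0809)³·(16.2)² / ((20.2)·(13.1)·(2.04)³) = 6.19e-5
Q_p = 6.19e-5 > K_p = 8.28e-6, so the reverse reaction proceeds.

in the reverse direction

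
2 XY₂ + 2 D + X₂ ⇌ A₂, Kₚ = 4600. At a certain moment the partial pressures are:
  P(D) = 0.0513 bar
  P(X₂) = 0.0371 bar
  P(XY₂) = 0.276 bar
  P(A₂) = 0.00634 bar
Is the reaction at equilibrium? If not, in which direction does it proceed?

toward products

Qₚ = P(A₂) / (P(XY₂)²·P(D)²·P(X₂)) = (0.00634) / ((0.276)²·(0.0513)²·(0.0371)) = 852
Qₚ = 852 < Kₚ = 4600, so the forward reaction proceeds.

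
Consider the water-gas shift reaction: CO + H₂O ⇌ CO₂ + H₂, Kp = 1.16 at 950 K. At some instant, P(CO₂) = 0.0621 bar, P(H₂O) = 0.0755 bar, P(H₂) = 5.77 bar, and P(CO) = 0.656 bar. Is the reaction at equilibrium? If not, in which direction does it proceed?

Qp = P(CO₂)·P(H₂) / (P(CO)·P(H₂O)) = (0.0621)·(5.77) / ((0.656)·(0.0755)) = 7.23
Qp = 7.23 > Kp = 1.16, so the reverse reaction proceeds.

in the reverse direction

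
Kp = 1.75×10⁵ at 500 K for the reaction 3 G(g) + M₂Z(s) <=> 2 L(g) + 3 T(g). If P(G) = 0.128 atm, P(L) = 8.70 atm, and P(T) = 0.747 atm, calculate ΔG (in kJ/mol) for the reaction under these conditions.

ΔG = -10.2 kJ/mol

(M₂Z is a pure solid — omitted from Qp.)
Qp = P(L)²·P(T)³ / P(G)³ = (8.70)²·(0.747)³ / (0.128)³ = 15000
ΔG = RT ln(Qp/Kp) = (8.314 J mol⁻¹ K⁻¹)(500 K) × ln(15000/1.75×10⁵)
   = (4.157 kJ/mol)(-2.457) = -10.2 kJ/mol
ΔG < 0, so the forward reaction is spontaneous (proceeds forward).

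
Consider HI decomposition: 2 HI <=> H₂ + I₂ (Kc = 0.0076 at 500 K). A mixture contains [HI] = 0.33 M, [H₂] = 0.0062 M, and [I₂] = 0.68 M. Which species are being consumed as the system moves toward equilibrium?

Qc = [H₂]·[I₂] / [HI]² = (0.0062)·(0.68) / (0.33)² = 0.039
Qc = 0.039 > Kc = 0.0076: net reverse reaction.

H₂, I₂ (products)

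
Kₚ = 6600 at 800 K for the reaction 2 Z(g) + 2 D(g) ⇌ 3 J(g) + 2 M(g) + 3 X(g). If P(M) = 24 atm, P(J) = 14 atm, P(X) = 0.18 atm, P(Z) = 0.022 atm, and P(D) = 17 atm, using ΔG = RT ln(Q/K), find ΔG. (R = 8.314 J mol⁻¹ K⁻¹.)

ΔG = 15.3 kJ/mol

Qₚ = P(J)³·P(M)²·P(X)³ / (P(Z)²·P(D)²) = (14)³·(24)²·(0.18)³ / ((0.022)²·(17)²) = 65900
ΔG = RT ln(Qₚ/Kₚ) = (8.314 J mol⁻¹ K⁻¹)(800 K) × ln(65900/6600)
   = (6.651 kJ/mol)(2.301) = 15.3 kJ/mol
ΔG > 0, so the forward reaction is non-spontaneous (proceeds in reverse).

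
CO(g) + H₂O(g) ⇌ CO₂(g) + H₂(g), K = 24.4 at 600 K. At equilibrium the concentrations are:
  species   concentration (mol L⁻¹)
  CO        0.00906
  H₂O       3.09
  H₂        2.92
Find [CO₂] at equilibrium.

[CO₂] = 0.234 mol L⁻¹

At equilibrium, K = [CO₂]·[H₂] / ([CO]·[H₂O]) = 24.4.
([CO₂])·(2.92) / ((0.00906)·(3.09)) = 24.4
[CO₂] = 0.234 mol L⁻¹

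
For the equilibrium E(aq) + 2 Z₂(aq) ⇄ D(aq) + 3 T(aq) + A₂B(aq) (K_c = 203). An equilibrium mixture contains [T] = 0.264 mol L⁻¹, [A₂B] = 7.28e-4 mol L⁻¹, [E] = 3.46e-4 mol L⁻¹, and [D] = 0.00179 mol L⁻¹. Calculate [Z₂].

At equilibrium, K_c = [D]·[T]³·[A₂B] / ([E]·[Z₂]²) = 203.
(0.00179)·(0.264)³·(7.28e-4) / ((3.46e-4)·([Z₂])²) = 203
[Z₂]² = 3.41e-7 ⇒ [Z₂] = 5.84e-4 mol L⁻¹

[Z₂] = 5.84e-4 mol L⁻¹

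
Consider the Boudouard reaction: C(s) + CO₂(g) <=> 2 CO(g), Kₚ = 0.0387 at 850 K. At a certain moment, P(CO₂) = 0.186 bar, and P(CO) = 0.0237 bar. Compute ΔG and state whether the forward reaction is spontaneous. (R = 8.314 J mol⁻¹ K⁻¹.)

(C is a pure solid — omitted from Qₚ.)
Qₚ = P(CO)² / P(CO₂) = (0.0237)² / (0.186) = 0.00302
ΔG = RT ln(Qₚ/Kₚ) = (8.314 J mol⁻¹ K⁻¹)(850 K) × ln(0.00302/0.0387)
   = (7.067 kJ/mol)(-2.551) = -18.0 kJ/mol
ΔG < 0, so the forward reaction is spontaneous (proceeds forward).

ΔG = -18.0 kJ/mol; the forward reaction is spontaneous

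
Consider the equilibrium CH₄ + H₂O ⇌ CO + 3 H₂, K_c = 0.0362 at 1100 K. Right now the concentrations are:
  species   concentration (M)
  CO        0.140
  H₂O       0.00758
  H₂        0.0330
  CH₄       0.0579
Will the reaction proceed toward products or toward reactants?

in the forward direction

Q_c = [CO]·[H₂]³ / ([CH₄]·[H₂O]) = (0.140)·(0.0330)³ / ((0.0579)·(0.00758)) = 0.0115
Q_c = 0.0115 < K_c = 0.0362, so the forward reaction proceeds.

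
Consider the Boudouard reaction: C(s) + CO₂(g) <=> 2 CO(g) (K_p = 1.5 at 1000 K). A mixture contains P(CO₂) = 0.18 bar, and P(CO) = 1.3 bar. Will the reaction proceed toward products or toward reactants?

(C is a pure solid — omitted from Q_p.)
Q_p = P(CO)² / P(CO₂) = (1.3)² / (0.18) = 9.4
Q_p = 9.4 > K_p = 1.5, so the reverse reaction proceeds.

to the left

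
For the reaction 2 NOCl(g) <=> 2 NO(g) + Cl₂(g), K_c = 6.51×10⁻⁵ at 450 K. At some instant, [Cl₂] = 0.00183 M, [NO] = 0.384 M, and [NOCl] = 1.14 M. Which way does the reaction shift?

Q_c = [NO]²·[Cl₂] / [NOCl]² = (0.384)²·(0.00183) / (1.14)² = 2.08×10⁻⁴
Q_c = 2.08×10⁻⁴ > K_c = 6.51×10⁻⁵, so the reverse reaction proceeds.

reverse (toward reactants)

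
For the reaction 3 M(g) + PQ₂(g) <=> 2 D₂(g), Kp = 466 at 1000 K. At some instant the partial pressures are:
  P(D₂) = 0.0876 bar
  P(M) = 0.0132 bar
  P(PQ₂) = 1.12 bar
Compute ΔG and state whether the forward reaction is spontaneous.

Qp = P(D₂)² / (P(M)³·P(PQ₂)) = (0.0876)² / ((0.0132)³·(1.12)) = 2980
ΔG = RT ln(Qp/Kp) = (8.314 J mol⁻¹ K⁻¹)(1000 K) × ln(2980/466)
   = (8.314 kJ/mol)(1.855) = 15.4 kJ/mol
ΔG > 0, so the forward reaction is non-spontaneous (proceeds in reverse).

ΔG = 15.4 kJ/mol; the forward reaction is non-spontaneous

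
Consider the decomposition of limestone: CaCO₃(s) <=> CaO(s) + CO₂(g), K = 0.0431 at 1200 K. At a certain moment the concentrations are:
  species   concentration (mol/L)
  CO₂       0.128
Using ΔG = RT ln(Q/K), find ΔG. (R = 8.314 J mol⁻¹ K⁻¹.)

(CaCO₃, CaO are pure solids — omitted from Q.)
Q = [CO₂] = 0.128
ΔG = RT ln(Q/K) = (8.314 J mol⁻¹ K⁻¹)(1200 K) × ln(0.128/0.0431)
   = (9.977 kJ/mol)(1.089) = 10.9 kJ/mol
ΔG > 0, so the forward reaction is non-spontaneous (proceeds in reverse).

ΔG = 10.9 kJ/mol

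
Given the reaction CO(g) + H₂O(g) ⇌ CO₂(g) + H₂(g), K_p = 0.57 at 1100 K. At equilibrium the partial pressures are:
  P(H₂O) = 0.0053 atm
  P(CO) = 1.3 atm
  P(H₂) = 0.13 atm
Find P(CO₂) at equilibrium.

At equilibrium, K_p = P(CO₂)·P(H₂) / (P(CO)·P(H₂O)) = 0.57.
(P(CO₂))·(0.13) / ((1.3)·(0.0053)) = 0.57
P(CO₂) = 0.0302 = 0.030 atm

P(CO₂) = 0.030 atm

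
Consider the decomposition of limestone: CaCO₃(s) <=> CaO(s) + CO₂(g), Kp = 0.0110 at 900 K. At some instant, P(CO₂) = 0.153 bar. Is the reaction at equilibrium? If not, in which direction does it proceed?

(CaCO₃, CaO are pure solids — omitted from Qp.)
Qp = P(CO₂) = 0.153
Qp = 0.153 > Kp = 0.0110, so the reverse reaction proceeds.

in the reverse direction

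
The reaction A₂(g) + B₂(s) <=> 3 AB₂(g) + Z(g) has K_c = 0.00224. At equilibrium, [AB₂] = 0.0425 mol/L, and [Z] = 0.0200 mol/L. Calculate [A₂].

(B₂ is a pure solid — omitted from K_c.)
At equilibrium, K_c = [AB₂]³·[Z] / [A₂] = 0.00224.
(0.0425)³·(0.0200) / ([A₂]) = 0.00224
[A₂] = 6.85×10⁻⁴ mol/L

[A₂] = 6.85×10⁻⁴ mol/L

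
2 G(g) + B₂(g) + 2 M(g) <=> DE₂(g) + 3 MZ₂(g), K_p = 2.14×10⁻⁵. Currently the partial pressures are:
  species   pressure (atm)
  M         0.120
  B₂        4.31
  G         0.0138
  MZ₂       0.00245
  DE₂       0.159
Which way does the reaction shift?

reverse (toward reactants)

Q_p = P(DE₂)·P(MZ₂)³ / (P(G)²·P(B₂)·P(M)²) = (0.159)·(0.00245)³ / ((0.0138)²·(4.31)·(0.120)²) = 1.98×10⁻⁴
Q_p = 1.98×10⁻⁴ > K_p = 2.14×10⁻⁵, so the reverse reaction proceeds.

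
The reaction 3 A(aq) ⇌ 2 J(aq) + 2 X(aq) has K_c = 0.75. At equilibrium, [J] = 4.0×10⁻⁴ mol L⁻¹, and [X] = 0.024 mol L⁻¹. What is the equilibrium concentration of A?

At equilibrium, K_c = [J]²·[X]² / [A]³ = 0.75.
(4.0×10⁻⁴)²·(0.024)² / ([A])³ = 0.75
[A]³ = 1.23×10⁻¹⁰ ⇒ [A] = 5.0×10⁻⁴ mol L⁻¹

[A] = 5.0×10⁻⁴ mol L⁻¹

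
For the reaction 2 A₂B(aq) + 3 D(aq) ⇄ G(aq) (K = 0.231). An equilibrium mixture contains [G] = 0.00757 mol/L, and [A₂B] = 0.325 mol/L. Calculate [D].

[D] = 0.677 mol/L

At equilibrium, K = [G] / ([A₂B]²·[D]³) = 0.231.
(0.00757) / ((0.325)²·([D])³) = 0.231
[D]³ = 0.310 ⇒ [D] = 0.677 mol/L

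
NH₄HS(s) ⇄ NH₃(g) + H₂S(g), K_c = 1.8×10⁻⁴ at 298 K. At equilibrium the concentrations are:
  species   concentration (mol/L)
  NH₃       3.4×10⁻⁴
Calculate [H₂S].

(NH₄HS is a pure solid — omitted from K_c.)
At equilibrium, K_c = [NH₃]·[H₂S] = 1.8×10⁻⁴.
(3.4×10⁻⁴)·([H₂S]) = 1.8×10⁻⁴
[H₂S] = 0.529 = 0.53 mol/L

[H₂S] = 0.53 mol/L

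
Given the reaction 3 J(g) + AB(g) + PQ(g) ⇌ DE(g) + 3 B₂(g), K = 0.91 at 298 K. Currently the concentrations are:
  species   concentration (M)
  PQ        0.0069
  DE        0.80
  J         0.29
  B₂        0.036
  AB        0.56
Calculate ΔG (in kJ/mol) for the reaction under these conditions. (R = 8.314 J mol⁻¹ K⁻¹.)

Q = [DE]·[B₂]³ / ([J]³·[AB]·[PQ]) = (0.80)·(0.036)³ / ((0.29)³·(0.56)·(0.0069)) = 0.396
ΔG = RT ln(Q/K) = (8.314 J mol⁻¹ K⁻¹)(298 K) × ln(0.396/0.91)
   = (2.478 kJ/mol)(-0.8320) = -2.06 kJ/mol
ΔG < 0, so the forward reaction is spontaneous (proceeds forward).

ΔG = -2.06 kJ/mol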